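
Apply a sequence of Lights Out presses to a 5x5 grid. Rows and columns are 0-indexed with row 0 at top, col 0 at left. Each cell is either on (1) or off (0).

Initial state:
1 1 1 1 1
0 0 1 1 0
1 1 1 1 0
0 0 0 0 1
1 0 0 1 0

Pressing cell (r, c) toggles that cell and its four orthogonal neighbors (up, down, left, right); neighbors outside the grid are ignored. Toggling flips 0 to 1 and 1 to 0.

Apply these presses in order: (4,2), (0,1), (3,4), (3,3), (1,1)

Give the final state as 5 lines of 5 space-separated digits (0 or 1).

Answer: 0 1 0 1 1
1 0 0 1 0
1 0 1 0 1
0 0 0 0 1
1 1 1 1 1

Derivation:
After press 1 at (4,2):
1 1 1 1 1
0 0 1 1 0
1 1 1 1 0
0 0 1 0 1
1 1 1 0 0

After press 2 at (0,1):
0 0 0 1 1
0 1 1 1 0
1 1 1 1 0
0 0 1 0 1
1 1 1 0 0

After press 3 at (3,4):
0 0 0 1 1
0 1 1 1 0
1 1 1 1 1
0 0 1 1 0
1 1 1 0 1

After press 4 at (3,3):
0 0 0 1 1
0 1 1 1 0
1 1 1 0 1
0 0 0 0 1
1 1 1 1 1

After press 5 at (1,1):
0 1 0 1 1
1 0 0 1 0
1 0 1 0 1
0 0 0 0 1
1 1 1 1 1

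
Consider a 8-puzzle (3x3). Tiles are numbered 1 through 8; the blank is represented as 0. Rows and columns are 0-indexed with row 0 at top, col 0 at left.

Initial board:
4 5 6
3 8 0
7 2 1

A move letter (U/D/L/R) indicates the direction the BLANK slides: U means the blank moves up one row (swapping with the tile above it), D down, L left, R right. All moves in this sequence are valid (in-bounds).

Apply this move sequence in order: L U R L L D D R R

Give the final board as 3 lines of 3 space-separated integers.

After move 1 (L):
4 5 6
3 0 8
7 2 1

After move 2 (U):
4 0 6
3 5 8
7 2 1

After move 3 (R):
4 6 0
3 5 8
7 2 1

After move 4 (L):
4 0 6
3 5 8
7 2 1

After move 5 (L):
0 4 6
3 5 8
7 2 1

After move 6 (D):
3 4 6
0 5 8
7 2 1

After move 7 (D):
3 4 6
7 5 8
0 2 1

After move 8 (R):
3 4 6
7 5 8
2 0 1

After move 9 (R):
3 4 6
7 5 8
2 1 0

Answer: 3 4 6
7 5 8
2 1 0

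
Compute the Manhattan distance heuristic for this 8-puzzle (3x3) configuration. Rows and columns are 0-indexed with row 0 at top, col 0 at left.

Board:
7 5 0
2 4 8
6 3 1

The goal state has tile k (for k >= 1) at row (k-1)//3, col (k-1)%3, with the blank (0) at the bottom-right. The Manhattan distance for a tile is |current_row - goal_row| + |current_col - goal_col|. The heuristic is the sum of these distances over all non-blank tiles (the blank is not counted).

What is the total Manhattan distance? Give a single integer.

Tile 7: (0,0)->(2,0) = 2
Tile 5: (0,1)->(1,1) = 1
Tile 2: (1,0)->(0,1) = 2
Tile 4: (1,1)->(1,0) = 1
Tile 8: (1,2)->(2,1) = 2
Tile 6: (2,0)->(1,2) = 3
Tile 3: (2,1)->(0,2) = 3
Tile 1: (2,2)->(0,0) = 4
Sum: 2 + 1 + 2 + 1 + 2 + 3 + 3 + 4 = 18

Answer: 18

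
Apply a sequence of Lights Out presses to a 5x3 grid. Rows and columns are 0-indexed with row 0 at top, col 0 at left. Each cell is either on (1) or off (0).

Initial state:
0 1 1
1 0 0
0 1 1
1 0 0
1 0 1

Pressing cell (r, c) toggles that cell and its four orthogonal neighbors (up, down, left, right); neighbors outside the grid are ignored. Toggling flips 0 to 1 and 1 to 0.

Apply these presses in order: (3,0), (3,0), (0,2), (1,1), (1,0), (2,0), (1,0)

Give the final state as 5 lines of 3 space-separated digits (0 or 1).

Answer: 0 1 0
1 1 0
1 1 1
0 0 0
1 0 1

Derivation:
After press 1 at (3,0):
0 1 1
1 0 0
1 1 1
0 1 0
0 0 1

After press 2 at (3,0):
0 1 1
1 0 0
0 1 1
1 0 0
1 0 1

After press 3 at (0,2):
0 0 0
1 0 1
0 1 1
1 0 0
1 0 1

After press 4 at (1,1):
0 1 0
0 1 0
0 0 1
1 0 0
1 0 1

After press 5 at (1,0):
1 1 0
1 0 0
1 0 1
1 0 0
1 0 1

After press 6 at (2,0):
1 1 0
0 0 0
0 1 1
0 0 0
1 0 1

After press 7 at (1,0):
0 1 0
1 1 0
1 1 1
0 0 0
1 0 1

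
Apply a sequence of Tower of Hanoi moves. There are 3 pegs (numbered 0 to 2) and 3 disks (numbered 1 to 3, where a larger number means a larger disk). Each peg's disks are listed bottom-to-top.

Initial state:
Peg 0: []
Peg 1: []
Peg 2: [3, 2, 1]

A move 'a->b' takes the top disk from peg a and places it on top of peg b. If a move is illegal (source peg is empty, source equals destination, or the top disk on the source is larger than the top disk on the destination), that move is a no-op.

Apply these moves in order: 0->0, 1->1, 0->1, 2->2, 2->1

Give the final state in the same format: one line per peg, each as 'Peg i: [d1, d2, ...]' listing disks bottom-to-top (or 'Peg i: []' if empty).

After move 1 (0->0):
Peg 0: []
Peg 1: []
Peg 2: [3, 2, 1]

After move 2 (1->1):
Peg 0: []
Peg 1: []
Peg 2: [3, 2, 1]

After move 3 (0->1):
Peg 0: []
Peg 1: []
Peg 2: [3, 2, 1]

After move 4 (2->2):
Peg 0: []
Peg 1: []
Peg 2: [3, 2, 1]

After move 5 (2->1):
Peg 0: []
Peg 1: [1]
Peg 2: [3, 2]

Answer: Peg 0: []
Peg 1: [1]
Peg 2: [3, 2]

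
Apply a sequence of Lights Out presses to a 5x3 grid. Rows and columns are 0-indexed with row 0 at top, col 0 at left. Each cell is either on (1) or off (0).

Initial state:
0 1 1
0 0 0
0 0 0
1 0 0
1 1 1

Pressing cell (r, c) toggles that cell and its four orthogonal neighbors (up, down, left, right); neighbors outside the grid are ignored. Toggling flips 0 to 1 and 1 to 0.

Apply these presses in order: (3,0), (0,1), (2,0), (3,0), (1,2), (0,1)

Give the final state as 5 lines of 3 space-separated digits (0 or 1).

After press 1 at (3,0):
0 1 1
0 0 0
1 0 0
0 1 0
0 1 1

After press 2 at (0,1):
1 0 0
0 1 0
1 0 0
0 1 0
0 1 1

After press 3 at (2,0):
1 0 0
1 1 0
0 1 0
1 1 0
0 1 1

After press 4 at (3,0):
1 0 0
1 1 0
1 1 0
0 0 0
1 1 1

After press 5 at (1,2):
1 0 1
1 0 1
1 1 1
0 0 0
1 1 1

After press 6 at (0,1):
0 1 0
1 1 1
1 1 1
0 0 0
1 1 1

Answer: 0 1 0
1 1 1
1 1 1
0 0 0
1 1 1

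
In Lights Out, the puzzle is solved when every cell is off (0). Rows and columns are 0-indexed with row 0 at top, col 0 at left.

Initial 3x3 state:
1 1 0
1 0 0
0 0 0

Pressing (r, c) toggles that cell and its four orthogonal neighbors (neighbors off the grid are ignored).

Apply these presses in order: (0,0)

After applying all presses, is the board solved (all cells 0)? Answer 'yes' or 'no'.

Answer: yes

Derivation:
After press 1 at (0,0):
0 0 0
0 0 0
0 0 0

Lights still on: 0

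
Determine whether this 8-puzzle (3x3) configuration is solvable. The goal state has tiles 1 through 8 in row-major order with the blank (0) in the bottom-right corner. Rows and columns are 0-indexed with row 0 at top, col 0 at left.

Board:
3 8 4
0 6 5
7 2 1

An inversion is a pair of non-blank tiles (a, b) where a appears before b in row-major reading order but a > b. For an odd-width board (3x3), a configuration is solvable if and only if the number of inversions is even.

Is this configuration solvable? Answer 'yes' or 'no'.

Answer: yes

Derivation:
Inversions (pairs i<j in row-major order where tile[i] > tile[j] > 0): 18
18 is even, so the puzzle is solvable.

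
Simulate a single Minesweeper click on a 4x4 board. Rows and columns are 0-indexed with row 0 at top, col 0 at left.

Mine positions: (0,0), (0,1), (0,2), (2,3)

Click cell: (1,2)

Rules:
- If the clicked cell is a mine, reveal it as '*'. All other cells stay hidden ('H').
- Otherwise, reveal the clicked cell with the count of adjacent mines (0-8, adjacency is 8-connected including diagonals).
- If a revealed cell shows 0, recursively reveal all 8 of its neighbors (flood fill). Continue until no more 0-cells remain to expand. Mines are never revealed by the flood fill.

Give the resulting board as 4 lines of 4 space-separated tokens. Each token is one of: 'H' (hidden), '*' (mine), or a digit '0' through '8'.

H H H H
H H 3 H
H H H H
H H H H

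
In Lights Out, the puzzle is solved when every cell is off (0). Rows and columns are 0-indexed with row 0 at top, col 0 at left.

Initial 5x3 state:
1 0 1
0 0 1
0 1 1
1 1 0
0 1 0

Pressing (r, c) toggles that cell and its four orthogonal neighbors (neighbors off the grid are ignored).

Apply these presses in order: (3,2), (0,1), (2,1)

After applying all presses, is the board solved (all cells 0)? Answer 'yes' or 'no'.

After press 1 at (3,2):
1 0 1
0 0 1
0 1 0
1 0 1
0 1 1

After press 2 at (0,1):
0 1 0
0 1 1
0 1 0
1 0 1
0 1 1

After press 3 at (2,1):
0 1 0
0 0 1
1 0 1
1 1 1
0 1 1

Lights still on: 9

Answer: no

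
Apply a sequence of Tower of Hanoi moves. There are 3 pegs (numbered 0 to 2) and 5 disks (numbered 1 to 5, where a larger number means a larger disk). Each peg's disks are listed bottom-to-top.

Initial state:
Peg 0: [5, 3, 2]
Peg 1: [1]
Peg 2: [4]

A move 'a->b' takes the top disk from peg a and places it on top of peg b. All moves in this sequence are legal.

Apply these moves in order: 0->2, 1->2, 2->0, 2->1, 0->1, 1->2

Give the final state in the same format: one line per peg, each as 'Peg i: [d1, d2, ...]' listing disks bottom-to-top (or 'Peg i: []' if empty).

Answer: Peg 0: [5, 3]
Peg 1: [2]
Peg 2: [4, 1]

Derivation:
After move 1 (0->2):
Peg 0: [5, 3]
Peg 1: [1]
Peg 2: [4, 2]

After move 2 (1->2):
Peg 0: [5, 3]
Peg 1: []
Peg 2: [4, 2, 1]

After move 3 (2->0):
Peg 0: [5, 3, 1]
Peg 1: []
Peg 2: [4, 2]

After move 4 (2->1):
Peg 0: [5, 3, 1]
Peg 1: [2]
Peg 2: [4]

After move 5 (0->1):
Peg 0: [5, 3]
Peg 1: [2, 1]
Peg 2: [4]

After move 6 (1->2):
Peg 0: [5, 3]
Peg 1: [2]
Peg 2: [4, 1]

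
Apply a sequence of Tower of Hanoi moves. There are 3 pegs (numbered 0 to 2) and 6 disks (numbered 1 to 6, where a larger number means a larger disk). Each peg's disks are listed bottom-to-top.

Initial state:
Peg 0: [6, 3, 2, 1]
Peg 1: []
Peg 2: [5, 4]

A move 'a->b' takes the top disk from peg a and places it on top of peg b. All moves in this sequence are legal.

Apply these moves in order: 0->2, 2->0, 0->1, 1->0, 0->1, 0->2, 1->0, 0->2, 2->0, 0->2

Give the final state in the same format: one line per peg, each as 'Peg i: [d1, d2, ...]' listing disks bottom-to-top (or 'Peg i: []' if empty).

After move 1 (0->2):
Peg 0: [6, 3, 2]
Peg 1: []
Peg 2: [5, 4, 1]

After move 2 (2->0):
Peg 0: [6, 3, 2, 1]
Peg 1: []
Peg 2: [5, 4]

After move 3 (0->1):
Peg 0: [6, 3, 2]
Peg 1: [1]
Peg 2: [5, 4]

After move 4 (1->0):
Peg 0: [6, 3, 2, 1]
Peg 1: []
Peg 2: [5, 4]

After move 5 (0->1):
Peg 0: [6, 3, 2]
Peg 1: [1]
Peg 2: [5, 4]

After move 6 (0->2):
Peg 0: [6, 3]
Peg 1: [1]
Peg 2: [5, 4, 2]

After move 7 (1->0):
Peg 0: [6, 3, 1]
Peg 1: []
Peg 2: [5, 4, 2]

After move 8 (0->2):
Peg 0: [6, 3]
Peg 1: []
Peg 2: [5, 4, 2, 1]

After move 9 (2->0):
Peg 0: [6, 3, 1]
Peg 1: []
Peg 2: [5, 4, 2]

After move 10 (0->2):
Peg 0: [6, 3]
Peg 1: []
Peg 2: [5, 4, 2, 1]

Answer: Peg 0: [6, 3]
Peg 1: []
Peg 2: [5, 4, 2, 1]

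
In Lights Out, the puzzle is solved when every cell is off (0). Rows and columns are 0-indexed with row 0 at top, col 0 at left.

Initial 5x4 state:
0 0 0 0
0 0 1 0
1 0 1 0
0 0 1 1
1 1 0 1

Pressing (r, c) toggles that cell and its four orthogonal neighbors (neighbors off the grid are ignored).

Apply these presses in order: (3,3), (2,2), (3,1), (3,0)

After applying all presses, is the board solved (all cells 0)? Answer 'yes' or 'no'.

After press 1 at (3,3):
0 0 0 0
0 0 1 0
1 0 1 1
0 0 0 0
1 1 0 0

After press 2 at (2,2):
0 0 0 0
0 0 0 0
1 1 0 0
0 0 1 0
1 1 0 0

After press 3 at (3,1):
0 0 0 0
0 0 0 0
1 0 0 0
1 1 0 0
1 0 0 0

After press 4 at (3,0):
0 0 0 0
0 0 0 0
0 0 0 0
0 0 0 0
0 0 0 0

Lights still on: 0

Answer: yes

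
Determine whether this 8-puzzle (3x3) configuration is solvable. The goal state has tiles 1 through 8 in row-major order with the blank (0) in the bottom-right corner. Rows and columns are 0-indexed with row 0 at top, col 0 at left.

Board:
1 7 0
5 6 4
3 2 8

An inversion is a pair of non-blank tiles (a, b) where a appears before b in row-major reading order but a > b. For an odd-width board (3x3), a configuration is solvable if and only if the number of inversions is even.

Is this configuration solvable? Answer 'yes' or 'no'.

Inversions (pairs i<j in row-major order where tile[i] > tile[j] > 0): 14
14 is even, so the puzzle is solvable.

Answer: yes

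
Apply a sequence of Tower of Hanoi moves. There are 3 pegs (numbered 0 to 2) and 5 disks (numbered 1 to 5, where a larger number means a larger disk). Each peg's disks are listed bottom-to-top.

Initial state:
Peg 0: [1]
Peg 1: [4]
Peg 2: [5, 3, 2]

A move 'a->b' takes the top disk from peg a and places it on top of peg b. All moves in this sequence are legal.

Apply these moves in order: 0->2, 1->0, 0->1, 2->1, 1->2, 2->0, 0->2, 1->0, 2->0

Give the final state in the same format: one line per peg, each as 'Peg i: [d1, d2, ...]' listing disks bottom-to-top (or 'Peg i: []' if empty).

After move 1 (0->2):
Peg 0: []
Peg 1: [4]
Peg 2: [5, 3, 2, 1]

After move 2 (1->0):
Peg 0: [4]
Peg 1: []
Peg 2: [5, 3, 2, 1]

After move 3 (0->1):
Peg 0: []
Peg 1: [4]
Peg 2: [5, 3, 2, 1]

After move 4 (2->1):
Peg 0: []
Peg 1: [4, 1]
Peg 2: [5, 3, 2]

After move 5 (1->2):
Peg 0: []
Peg 1: [4]
Peg 2: [5, 3, 2, 1]

After move 6 (2->0):
Peg 0: [1]
Peg 1: [4]
Peg 2: [5, 3, 2]

After move 7 (0->2):
Peg 0: []
Peg 1: [4]
Peg 2: [5, 3, 2, 1]

After move 8 (1->0):
Peg 0: [4]
Peg 1: []
Peg 2: [5, 3, 2, 1]

After move 9 (2->0):
Peg 0: [4, 1]
Peg 1: []
Peg 2: [5, 3, 2]

Answer: Peg 0: [4, 1]
Peg 1: []
Peg 2: [5, 3, 2]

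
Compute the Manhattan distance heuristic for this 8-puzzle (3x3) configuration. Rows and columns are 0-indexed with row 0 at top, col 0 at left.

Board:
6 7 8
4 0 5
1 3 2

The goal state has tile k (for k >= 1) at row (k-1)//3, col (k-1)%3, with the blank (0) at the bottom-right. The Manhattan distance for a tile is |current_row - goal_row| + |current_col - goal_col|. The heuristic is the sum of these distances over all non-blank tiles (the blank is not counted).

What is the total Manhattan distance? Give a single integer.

Tile 6: (0,0)->(1,2) = 3
Tile 7: (0,1)->(2,0) = 3
Tile 8: (0,2)->(2,1) = 3
Tile 4: (1,0)->(1,0) = 0
Tile 5: (1,2)->(1,1) = 1
Tile 1: (2,0)->(0,0) = 2
Tile 3: (2,1)->(0,2) = 3
Tile 2: (2,2)->(0,1) = 3
Sum: 3 + 3 + 3 + 0 + 1 + 2 + 3 + 3 = 18

Answer: 18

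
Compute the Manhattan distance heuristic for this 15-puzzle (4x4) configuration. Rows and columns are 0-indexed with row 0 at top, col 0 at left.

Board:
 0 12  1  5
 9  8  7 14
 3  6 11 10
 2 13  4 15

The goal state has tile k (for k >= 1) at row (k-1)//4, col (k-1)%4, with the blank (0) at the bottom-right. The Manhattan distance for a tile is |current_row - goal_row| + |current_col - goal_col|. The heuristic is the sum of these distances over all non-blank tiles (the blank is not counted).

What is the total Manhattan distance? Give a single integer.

Answer: 34

Derivation:
Tile 12: (0,1)->(2,3) = 4
Tile 1: (0,2)->(0,0) = 2
Tile 5: (0,3)->(1,0) = 4
Tile 9: (1,0)->(2,0) = 1
Tile 8: (1,1)->(1,3) = 2
Tile 7: (1,2)->(1,2) = 0
Tile 14: (1,3)->(3,1) = 4
Tile 3: (2,0)->(0,2) = 4
Tile 6: (2,1)->(1,1) = 1
Tile 11: (2,2)->(2,2) = 0
Tile 10: (2,3)->(2,1) = 2
Tile 2: (3,0)->(0,1) = 4
Tile 13: (3,1)->(3,0) = 1
Tile 4: (3,2)->(0,3) = 4
Tile 15: (3,3)->(3,2) = 1
Sum: 4 + 2 + 4 + 1 + 2 + 0 + 4 + 4 + 1 + 0 + 2 + 4 + 1 + 4 + 1 = 34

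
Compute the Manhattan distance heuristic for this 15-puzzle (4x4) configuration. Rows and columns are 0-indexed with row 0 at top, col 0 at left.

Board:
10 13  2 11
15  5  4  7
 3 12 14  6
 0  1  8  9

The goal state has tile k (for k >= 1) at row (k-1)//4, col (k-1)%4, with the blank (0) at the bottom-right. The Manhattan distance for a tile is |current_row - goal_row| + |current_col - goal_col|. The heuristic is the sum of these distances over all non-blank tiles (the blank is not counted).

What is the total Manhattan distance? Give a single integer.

Tile 10: at (0,0), goal (2,1), distance |0-2|+|0-1| = 3
Tile 13: at (0,1), goal (3,0), distance |0-3|+|1-0| = 4
Tile 2: at (0,2), goal (0,1), distance |0-0|+|2-1| = 1
Tile 11: at (0,3), goal (2,2), distance |0-2|+|3-2| = 3
Tile 15: at (1,0), goal (3,2), distance |1-3|+|0-2| = 4
Tile 5: at (1,1), goal (1,0), distance |1-1|+|1-0| = 1
Tile 4: at (1,2), goal (0,3), distance |1-0|+|2-3| = 2
Tile 7: at (1,3), goal (1,2), distance |1-1|+|3-2| = 1
Tile 3: at (2,0), goal (0,2), distance |2-0|+|0-2| = 4
Tile 12: at (2,1), goal (2,3), distance |2-2|+|1-3| = 2
Tile 14: at (2,2), goal (3,1), distance |2-3|+|2-1| = 2
Tile 6: at (2,3), goal (1,1), distance |2-1|+|3-1| = 3
Tile 1: at (3,1), goal (0,0), distance |3-0|+|1-0| = 4
Tile 8: at (3,2), goal (1,3), distance |3-1|+|2-3| = 3
Tile 9: at (3,3), goal (2,0), distance |3-2|+|3-0| = 4
Sum: 3 + 4 + 1 + 3 + 4 + 1 + 2 + 1 + 4 + 2 + 2 + 3 + 4 + 3 + 4 = 41

Answer: 41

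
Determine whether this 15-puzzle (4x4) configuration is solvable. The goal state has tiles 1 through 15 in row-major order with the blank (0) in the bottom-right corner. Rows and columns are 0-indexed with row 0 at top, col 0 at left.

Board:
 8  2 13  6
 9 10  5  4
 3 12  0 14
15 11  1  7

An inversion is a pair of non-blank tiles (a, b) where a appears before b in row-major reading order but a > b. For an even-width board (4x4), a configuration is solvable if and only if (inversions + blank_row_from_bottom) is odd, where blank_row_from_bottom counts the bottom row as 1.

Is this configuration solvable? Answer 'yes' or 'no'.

Inversions: 49
Blank is in row 2 (0-indexed from top), which is row 2 counting from the bottom (bottom = 1).
49 + 2 = 51, which is odd, so the puzzle is solvable.

Answer: yes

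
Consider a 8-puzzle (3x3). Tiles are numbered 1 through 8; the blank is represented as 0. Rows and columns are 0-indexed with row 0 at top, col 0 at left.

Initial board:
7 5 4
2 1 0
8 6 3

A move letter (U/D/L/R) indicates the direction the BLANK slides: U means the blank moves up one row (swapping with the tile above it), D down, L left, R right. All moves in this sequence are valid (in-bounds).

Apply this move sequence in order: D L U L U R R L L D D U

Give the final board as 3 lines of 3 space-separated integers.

After move 1 (D):
7 5 4
2 1 3
8 6 0

After move 2 (L):
7 5 4
2 1 3
8 0 6

After move 3 (U):
7 5 4
2 0 3
8 1 6

After move 4 (L):
7 5 4
0 2 3
8 1 6

After move 5 (U):
0 5 4
7 2 3
8 1 6

After move 6 (R):
5 0 4
7 2 3
8 1 6

After move 7 (R):
5 4 0
7 2 3
8 1 6

After move 8 (L):
5 0 4
7 2 3
8 1 6

After move 9 (L):
0 5 4
7 2 3
8 1 6

After move 10 (D):
7 5 4
0 2 3
8 1 6

After move 11 (D):
7 5 4
8 2 3
0 1 6

After move 12 (U):
7 5 4
0 2 3
8 1 6

Answer: 7 5 4
0 2 3
8 1 6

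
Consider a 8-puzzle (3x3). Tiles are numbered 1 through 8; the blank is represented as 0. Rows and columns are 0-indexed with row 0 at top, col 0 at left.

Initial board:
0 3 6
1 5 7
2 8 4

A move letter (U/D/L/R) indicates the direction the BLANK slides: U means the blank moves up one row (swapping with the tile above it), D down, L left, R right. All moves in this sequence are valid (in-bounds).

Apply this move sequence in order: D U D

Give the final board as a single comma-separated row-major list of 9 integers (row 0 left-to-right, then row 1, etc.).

After move 1 (D):
1 3 6
0 5 7
2 8 4

After move 2 (U):
0 3 6
1 5 7
2 8 4

After move 3 (D):
1 3 6
0 5 7
2 8 4

Answer: 1, 3, 6, 0, 5, 7, 2, 8, 4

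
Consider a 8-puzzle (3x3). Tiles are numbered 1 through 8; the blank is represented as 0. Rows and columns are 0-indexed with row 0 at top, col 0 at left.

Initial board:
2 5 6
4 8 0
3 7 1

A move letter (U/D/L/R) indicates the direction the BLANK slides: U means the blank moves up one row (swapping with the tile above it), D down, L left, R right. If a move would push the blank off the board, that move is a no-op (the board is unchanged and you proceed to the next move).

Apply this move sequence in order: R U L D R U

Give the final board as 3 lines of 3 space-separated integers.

After move 1 (R):
2 5 6
4 8 0
3 7 1

After move 2 (U):
2 5 0
4 8 6
3 7 1

After move 3 (L):
2 0 5
4 8 6
3 7 1

After move 4 (D):
2 8 5
4 0 6
3 7 1

After move 5 (R):
2 8 5
4 6 0
3 7 1

After move 6 (U):
2 8 0
4 6 5
3 7 1

Answer: 2 8 0
4 6 5
3 7 1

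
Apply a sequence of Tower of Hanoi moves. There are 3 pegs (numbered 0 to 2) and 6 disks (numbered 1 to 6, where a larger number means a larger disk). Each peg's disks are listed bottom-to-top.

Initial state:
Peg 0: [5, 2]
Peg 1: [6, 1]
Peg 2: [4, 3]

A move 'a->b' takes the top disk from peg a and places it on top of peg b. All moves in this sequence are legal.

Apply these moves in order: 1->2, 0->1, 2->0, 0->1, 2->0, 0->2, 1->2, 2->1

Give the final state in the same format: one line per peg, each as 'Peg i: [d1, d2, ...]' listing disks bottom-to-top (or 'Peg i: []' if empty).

After move 1 (1->2):
Peg 0: [5, 2]
Peg 1: [6]
Peg 2: [4, 3, 1]

After move 2 (0->1):
Peg 0: [5]
Peg 1: [6, 2]
Peg 2: [4, 3, 1]

After move 3 (2->0):
Peg 0: [5, 1]
Peg 1: [6, 2]
Peg 2: [4, 3]

After move 4 (0->1):
Peg 0: [5]
Peg 1: [6, 2, 1]
Peg 2: [4, 3]

After move 5 (2->0):
Peg 0: [5, 3]
Peg 1: [6, 2, 1]
Peg 2: [4]

After move 6 (0->2):
Peg 0: [5]
Peg 1: [6, 2, 1]
Peg 2: [4, 3]

After move 7 (1->2):
Peg 0: [5]
Peg 1: [6, 2]
Peg 2: [4, 3, 1]

After move 8 (2->1):
Peg 0: [5]
Peg 1: [6, 2, 1]
Peg 2: [4, 3]

Answer: Peg 0: [5]
Peg 1: [6, 2, 1]
Peg 2: [4, 3]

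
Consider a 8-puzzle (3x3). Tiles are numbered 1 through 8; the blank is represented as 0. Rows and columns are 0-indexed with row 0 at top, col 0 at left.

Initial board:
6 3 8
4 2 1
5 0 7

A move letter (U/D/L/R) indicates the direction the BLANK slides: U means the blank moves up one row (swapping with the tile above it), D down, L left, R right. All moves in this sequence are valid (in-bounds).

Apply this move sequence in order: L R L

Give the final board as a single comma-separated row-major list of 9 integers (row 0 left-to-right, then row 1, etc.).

After move 1 (L):
6 3 8
4 2 1
0 5 7

After move 2 (R):
6 3 8
4 2 1
5 0 7

After move 3 (L):
6 3 8
4 2 1
0 5 7

Answer: 6, 3, 8, 4, 2, 1, 0, 5, 7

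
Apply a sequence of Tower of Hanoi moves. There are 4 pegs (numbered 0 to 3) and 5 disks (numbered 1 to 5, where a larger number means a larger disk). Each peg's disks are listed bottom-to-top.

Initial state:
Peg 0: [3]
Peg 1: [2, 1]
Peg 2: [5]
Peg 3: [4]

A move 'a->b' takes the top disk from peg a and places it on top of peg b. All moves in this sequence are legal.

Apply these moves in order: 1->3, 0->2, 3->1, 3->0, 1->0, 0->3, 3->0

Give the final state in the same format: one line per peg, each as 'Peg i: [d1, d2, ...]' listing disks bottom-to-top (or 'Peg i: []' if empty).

After move 1 (1->3):
Peg 0: [3]
Peg 1: [2]
Peg 2: [5]
Peg 3: [4, 1]

After move 2 (0->2):
Peg 0: []
Peg 1: [2]
Peg 2: [5, 3]
Peg 3: [4, 1]

After move 3 (3->1):
Peg 0: []
Peg 1: [2, 1]
Peg 2: [5, 3]
Peg 3: [4]

After move 4 (3->0):
Peg 0: [4]
Peg 1: [2, 1]
Peg 2: [5, 3]
Peg 3: []

After move 5 (1->0):
Peg 0: [4, 1]
Peg 1: [2]
Peg 2: [5, 3]
Peg 3: []

After move 6 (0->3):
Peg 0: [4]
Peg 1: [2]
Peg 2: [5, 3]
Peg 3: [1]

After move 7 (3->0):
Peg 0: [4, 1]
Peg 1: [2]
Peg 2: [5, 3]
Peg 3: []

Answer: Peg 0: [4, 1]
Peg 1: [2]
Peg 2: [5, 3]
Peg 3: []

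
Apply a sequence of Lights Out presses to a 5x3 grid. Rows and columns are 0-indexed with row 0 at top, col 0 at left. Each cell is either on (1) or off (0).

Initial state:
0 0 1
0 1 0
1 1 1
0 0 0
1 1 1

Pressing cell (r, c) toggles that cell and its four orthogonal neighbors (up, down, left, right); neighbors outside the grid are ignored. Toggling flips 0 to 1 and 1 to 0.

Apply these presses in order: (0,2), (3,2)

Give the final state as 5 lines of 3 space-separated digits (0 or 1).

Answer: 0 1 0
0 1 1
1 1 0
0 1 1
1 1 0

Derivation:
After press 1 at (0,2):
0 1 0
0 1 1
1 1 1
0 0 0
1 1 1

After press 2 at (3,2):
0 1 0
0 1 1
1 1 0
0 1 1
1 1 0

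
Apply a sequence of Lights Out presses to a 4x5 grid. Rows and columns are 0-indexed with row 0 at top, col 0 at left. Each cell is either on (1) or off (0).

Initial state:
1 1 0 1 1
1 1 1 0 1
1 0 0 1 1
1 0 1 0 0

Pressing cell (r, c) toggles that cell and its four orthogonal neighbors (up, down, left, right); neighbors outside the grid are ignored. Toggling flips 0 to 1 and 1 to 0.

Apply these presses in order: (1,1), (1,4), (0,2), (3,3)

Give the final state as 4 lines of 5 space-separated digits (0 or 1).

Answer: 1 1 1 0 0
0 0 1 1 0
1 1 0 0 0
1 0 0 1 1

Derivation:
After press 1 at (1,1):
1 0 0 1 1
0 0 0 0 1
1 1 0 1 1
1 0 1 0 0

After press 2 at (1,4):
1 0 0 1 0
0 0 0 1 0
1 1 0 1 0
1 0 1 0 0

After press 3 at (0,2):
1 1 1 0 0
0 0 1 1 0
1 1 0 1 0
1 0 1 0 0

After press 4 at (3,3):
1 1 1 0 0
0 0 1 1 0
1 1 0 0 0
1 0 0 1 1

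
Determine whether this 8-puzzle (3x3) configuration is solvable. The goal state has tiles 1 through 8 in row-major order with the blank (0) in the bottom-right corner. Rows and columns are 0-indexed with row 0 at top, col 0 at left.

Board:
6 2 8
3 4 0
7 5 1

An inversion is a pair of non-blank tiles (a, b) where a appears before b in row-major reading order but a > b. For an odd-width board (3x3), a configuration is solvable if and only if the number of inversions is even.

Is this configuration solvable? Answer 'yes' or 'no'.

Inversions (pairs i<j in row-major order where tile[i] > tile[j] > 0): 16
16 is even, so the puzzle is solvable.

Answer: yes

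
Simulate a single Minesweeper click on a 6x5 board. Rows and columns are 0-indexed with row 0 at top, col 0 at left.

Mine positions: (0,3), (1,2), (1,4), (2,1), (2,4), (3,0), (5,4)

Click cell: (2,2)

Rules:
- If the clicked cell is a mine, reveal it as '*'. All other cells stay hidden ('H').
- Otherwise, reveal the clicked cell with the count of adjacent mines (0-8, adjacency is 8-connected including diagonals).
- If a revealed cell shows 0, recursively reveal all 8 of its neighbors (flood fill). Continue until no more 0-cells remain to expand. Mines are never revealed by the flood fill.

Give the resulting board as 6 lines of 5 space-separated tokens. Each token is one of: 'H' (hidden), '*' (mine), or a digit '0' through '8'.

H H H H H
H H H H H
H H 2 H H
H H H H H
H H H H H
H H H H H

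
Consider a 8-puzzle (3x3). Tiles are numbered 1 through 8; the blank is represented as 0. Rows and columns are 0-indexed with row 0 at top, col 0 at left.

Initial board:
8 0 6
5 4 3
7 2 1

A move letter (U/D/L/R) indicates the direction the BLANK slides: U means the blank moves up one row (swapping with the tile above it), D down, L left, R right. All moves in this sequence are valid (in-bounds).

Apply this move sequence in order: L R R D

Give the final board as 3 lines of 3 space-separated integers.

Answer: 8 6 3
5 4 0
7 2 1

Derivation:
After move 1 (L):
0 8 6
5 4 3
7 2 1

After move 2 (R):
8 0 6
5 4 3
7 2 1

After move 3 (R):
8 6 0
5 4 3
7 2 1

After move 4 (D):
8 6 3
5 4 0
7 2 1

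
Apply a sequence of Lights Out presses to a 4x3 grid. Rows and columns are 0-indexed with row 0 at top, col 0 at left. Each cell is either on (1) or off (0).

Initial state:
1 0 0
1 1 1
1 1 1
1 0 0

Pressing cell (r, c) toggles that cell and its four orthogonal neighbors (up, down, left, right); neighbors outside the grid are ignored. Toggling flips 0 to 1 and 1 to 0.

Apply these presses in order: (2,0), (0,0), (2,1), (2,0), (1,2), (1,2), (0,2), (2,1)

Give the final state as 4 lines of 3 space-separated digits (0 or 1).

After press 1 at (2,0):
1 0 0
0 1 1
0 0 1
0 0 0

After press 2 at (0,0):
0 1 0
1 1 1
0 0 1
0 0 0

After press 3 at (2,1):
0 1 0
1 0 1
1 1 0
0 1 0

After press 4 at (2,0):
0 1 0
0 0 1
0 0 0
1 1 0

After press 5 at (1,2):
0 1 1
0 1 0
0 0 1
1 1 0

After press 6 at (1,2):
0 1 0
0 0 1
0 0 0
1 1 0

After press 7 at (0,2):
0 0 1
0 0 0
0 0 0
1 1 0

After press 8 at (2,1):
0 0 1
0 1 0
1 1 1
1 0 0

Answer: 0 0 1
0 1 0
1 1 1
1 0 0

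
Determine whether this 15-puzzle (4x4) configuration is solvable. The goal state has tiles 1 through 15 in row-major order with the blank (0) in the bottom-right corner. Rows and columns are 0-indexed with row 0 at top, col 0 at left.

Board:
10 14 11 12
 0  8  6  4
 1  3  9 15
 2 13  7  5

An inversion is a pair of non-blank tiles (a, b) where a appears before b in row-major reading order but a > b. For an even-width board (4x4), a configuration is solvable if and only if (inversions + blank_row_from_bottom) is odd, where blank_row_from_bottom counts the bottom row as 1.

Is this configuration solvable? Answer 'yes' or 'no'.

Answer: no

Derivation:
Inversions: 65
Blank is in row 1 (0-indexed from top), which is row 3 counting from the bottom (bottom = 1).
65 + 3 = 68, which is even, so the puzzle is not solvable.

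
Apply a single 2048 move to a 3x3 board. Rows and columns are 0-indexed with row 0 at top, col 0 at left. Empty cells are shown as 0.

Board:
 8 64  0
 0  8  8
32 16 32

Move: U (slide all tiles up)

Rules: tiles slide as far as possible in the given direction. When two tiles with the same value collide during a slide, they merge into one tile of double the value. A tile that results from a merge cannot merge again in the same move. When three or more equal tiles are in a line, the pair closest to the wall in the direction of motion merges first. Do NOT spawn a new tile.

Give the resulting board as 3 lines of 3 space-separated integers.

Answer:  8 64  8
32  8 32
 0 16  0

Derivation:
Slide up:
col 0: [8, 0, 32] -> [8, 32, 0]
col 1: [64, 8, 16] -> [64, 8, 16]
col 2: [0, 8, 32] -> [8, 32, 0]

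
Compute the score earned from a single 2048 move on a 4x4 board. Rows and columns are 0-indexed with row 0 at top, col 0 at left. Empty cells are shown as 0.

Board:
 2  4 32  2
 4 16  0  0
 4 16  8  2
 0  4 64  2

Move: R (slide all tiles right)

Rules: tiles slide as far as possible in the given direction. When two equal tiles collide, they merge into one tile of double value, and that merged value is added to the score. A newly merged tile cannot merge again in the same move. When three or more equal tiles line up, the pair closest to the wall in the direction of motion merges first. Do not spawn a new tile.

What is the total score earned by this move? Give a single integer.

Answer: 0

Derivation:
Slide right:
row 0: [2, 4, 32, 2] -> [2, 4, 32, 2]  score +0 (running 0)
row 1: [4, 16, 0, 0] -> [0, 0, 4, 16]  score +0 (running 0)
row 2: [4, 16, 8, 2] -> [4, 16, 8, 2]  score +0 (running 0)
row 3: [0, 4, 64, 2] -> [0, 4, 64, 2]  score +0 (running 0)
Board after move:
 2  4 32  2
 0  0  4 16
 4 16  8  2
 0  4 64  2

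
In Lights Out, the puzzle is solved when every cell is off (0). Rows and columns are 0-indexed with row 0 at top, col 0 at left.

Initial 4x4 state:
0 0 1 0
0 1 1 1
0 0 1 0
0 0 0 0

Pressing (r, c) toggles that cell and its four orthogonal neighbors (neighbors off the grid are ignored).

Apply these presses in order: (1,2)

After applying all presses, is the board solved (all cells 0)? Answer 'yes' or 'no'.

After press 1 at (1,2):
0 0 0 0
0 0 0 0
0 0 0 0
0 0 0 0

Lights still on: 0

Answer: yes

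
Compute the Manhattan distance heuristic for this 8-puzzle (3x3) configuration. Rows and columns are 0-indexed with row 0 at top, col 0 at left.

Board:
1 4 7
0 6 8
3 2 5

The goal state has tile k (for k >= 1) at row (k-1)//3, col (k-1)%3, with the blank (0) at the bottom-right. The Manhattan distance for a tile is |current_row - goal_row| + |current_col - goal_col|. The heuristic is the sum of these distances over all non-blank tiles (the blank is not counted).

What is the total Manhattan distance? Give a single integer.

Tile 1: (0,0)->(0,0) = 0
Tile 4: (0,1)->(1,0) = 2
Tile 7: (0,2)->(2,0) = 4
Tile 6: (1,1)->(1,2) = 1
Tile 8: (1,2)->(2,1) = 2
Tile 3: (2,0)->(0,2) = 4
Tile 2: (2,1)->(0,1) = 2
Tile 5: (2,2)->(1,1) = 2
Sum: 0 + 2 + 4 + 1 + 2 + 4 + 2 + 2 = 17

Answer: 17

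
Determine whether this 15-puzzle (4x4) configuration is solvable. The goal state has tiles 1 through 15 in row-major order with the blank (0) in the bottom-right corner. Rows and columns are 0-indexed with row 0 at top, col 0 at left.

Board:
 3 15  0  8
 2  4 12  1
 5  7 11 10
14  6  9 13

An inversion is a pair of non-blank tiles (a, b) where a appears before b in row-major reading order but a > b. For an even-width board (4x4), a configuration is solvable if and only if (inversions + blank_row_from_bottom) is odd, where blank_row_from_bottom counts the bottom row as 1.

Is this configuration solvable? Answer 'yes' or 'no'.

Answer: yes

Derivation:
Inversions: 39
Blank is in row 0 (0-indexed from top), which is row 4 counting from the bottom (bottom = 1).
39 + 4 = 43, which is odd, so the puzzle is solvable.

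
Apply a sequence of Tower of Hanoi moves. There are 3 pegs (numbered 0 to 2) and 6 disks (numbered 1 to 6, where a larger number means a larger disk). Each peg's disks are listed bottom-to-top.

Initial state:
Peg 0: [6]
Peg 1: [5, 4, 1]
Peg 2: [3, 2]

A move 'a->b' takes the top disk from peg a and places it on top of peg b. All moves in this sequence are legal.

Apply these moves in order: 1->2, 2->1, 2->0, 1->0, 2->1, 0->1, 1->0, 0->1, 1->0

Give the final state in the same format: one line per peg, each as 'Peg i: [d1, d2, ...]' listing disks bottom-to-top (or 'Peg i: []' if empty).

Answer: Peg 0: [6, 2, 1]
Peg 1: [5, 4, 3]
Peg 2: []

Derivation:
After move 1 (1->2):
Peg 0: [6]
Peg 1: [5, 4]
Peg 2: [3, 2, 1]

After move 2 (2->1):
Peg 0: [6]
Peg 1: [5, 4, 1]
Peg 2: [3, 2]

After move 3 (2->0):
Peg 0: [6, 2]
Peg 1: [5, 4, 1]
Peg 2: [3]

After move 4 (1->0):
Peg 0: [6, 2, 1]
Peg 1: [5, 4]
Peg 2: [3]

After move 5 (2->1):
Peg 0: [6, 2, 1]
Peg 1: [5, 4, 3]
Peg 2: []

After move 6 (0->1):
Peg 0: [6, 2]
Peg 1: [5, 4, 3, 1]
Peg 2: []

After move 7 (1->0):
Peg 0: [6, 2, 1]
Peg 1: [5, 4, 3]
Peg 2: []

After move 8 (0->1):
Peg 0: [6, 2]
Peg 1: [5, 4, 3, 1]
Peg 2: []

After move 9 (1->0):
Peg 0: [6, 2, 1]
Peg 1: [5, 4, 3]
Peg 2: []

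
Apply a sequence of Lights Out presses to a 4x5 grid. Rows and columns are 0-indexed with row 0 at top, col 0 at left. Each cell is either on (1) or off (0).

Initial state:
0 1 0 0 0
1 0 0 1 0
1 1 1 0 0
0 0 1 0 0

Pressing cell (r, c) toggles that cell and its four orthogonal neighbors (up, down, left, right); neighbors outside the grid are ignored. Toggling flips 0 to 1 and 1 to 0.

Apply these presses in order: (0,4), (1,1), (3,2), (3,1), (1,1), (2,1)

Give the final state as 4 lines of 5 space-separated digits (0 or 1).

After press 1 at (0,4):
0 1 0 1 1
1 0 0 1 1
1 1 1 0 0
0 0 1 0 0

After press 2 at (1,1):
0 0 0 1 1
0 1 1 1 1
1 0 1 0 0
0 0 1 0 0

After press 3 at (3,2):
0 0 0 1 1
0 1 1 1 1
1 0 0 0 0
0 1 0 1 0

After press 4 at (3,1):
0 0 0 1 1
0 1 1 1 1
1 1 0 0 0
1 0 1 1 0

After press 5 at (1,1):
0 1 0 1 1
1 0 0 1 1
1 0 0 0 0
1 0 1 1 0

After press 6 at (2,1):
0 1 0 1 1
1 1 0 1 1
0 1 1 0 0
1 1 1 1 0

Answer: 0 1 0 1 1
1 1 0 1 1
0 1 1 0 0
1 1 1 1 0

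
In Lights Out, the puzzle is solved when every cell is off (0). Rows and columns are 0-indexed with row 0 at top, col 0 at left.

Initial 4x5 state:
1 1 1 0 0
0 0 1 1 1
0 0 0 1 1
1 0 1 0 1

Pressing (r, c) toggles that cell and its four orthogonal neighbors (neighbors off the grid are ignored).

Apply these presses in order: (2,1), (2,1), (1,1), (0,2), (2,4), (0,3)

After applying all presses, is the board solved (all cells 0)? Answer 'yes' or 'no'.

Answer: no

Derivation:
After press 1 at (2,1):
1 1 1 0 0
0 1 1 1 1
1 1 1 1 1
1 1 1 0 1

After press 2 at (2,1):
1 1 1 0 0
0 0 1 1 1
0 0 0 1 1
1 0 1 0 1

After press 3 at (1,1):
1 0 1 0 0
1 1 0 1 1
0 1 0 1 1
1 0 1 0 1

After press 4 at (0,2):
1 1 0 1 0
1 1 1 1 1
0 1 0 1 1
1 0 1 0 1

After press 5 at (2,4):
1 1 0 1 0
1 1 1 1 0
0 1 0 0 0
1 0 1 0 0

After press 6 at (0,3):
1 1 1 0 1
1 1 1 0 0
0 1 0 0 0
1 0 1 0 0

Lights still on: 10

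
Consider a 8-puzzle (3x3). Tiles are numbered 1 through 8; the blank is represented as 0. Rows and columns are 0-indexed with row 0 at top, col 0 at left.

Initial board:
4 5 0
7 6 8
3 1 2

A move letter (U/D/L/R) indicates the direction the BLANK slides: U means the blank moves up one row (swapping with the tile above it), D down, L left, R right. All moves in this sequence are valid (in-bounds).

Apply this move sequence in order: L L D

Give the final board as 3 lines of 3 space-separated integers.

After move 1 (L):
4 0 5
7 6 8
3 1 2

After move 2 (L):
0 4 5
7 6 8
3 1 2

After move 3 (D):
7 4 5
0 6 8
3 1 2

Answer: 7 4 5
0 6 8
3 1 2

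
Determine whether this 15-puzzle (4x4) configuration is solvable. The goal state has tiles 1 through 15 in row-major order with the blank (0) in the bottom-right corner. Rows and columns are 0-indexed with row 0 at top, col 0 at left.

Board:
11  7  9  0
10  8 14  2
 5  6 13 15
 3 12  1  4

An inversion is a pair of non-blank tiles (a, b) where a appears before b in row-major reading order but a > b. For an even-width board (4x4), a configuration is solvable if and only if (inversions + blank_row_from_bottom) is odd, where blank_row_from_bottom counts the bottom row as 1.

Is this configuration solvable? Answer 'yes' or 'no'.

Answer: no

Derivation:
Inversions: 62
Blank is in row 0 (0-indexed from top), which is row 4 counting from the bottom (bottom = 1).
62 + 4 = 66, which is even, so the puzzle is not solvable.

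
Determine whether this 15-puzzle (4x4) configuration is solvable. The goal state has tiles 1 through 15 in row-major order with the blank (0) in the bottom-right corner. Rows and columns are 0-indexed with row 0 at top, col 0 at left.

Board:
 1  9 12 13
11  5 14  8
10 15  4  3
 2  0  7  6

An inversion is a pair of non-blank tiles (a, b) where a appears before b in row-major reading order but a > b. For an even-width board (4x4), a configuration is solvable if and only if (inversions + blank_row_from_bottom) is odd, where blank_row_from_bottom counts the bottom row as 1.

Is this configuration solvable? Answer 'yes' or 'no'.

Inversions: 62
Blank is in row 3 (0-indexed from top), which is row 1 counting from the bottom (bottom = 1).
62 + 1 = 63, which is odd, so the puzzle is solvable.

Answer: yes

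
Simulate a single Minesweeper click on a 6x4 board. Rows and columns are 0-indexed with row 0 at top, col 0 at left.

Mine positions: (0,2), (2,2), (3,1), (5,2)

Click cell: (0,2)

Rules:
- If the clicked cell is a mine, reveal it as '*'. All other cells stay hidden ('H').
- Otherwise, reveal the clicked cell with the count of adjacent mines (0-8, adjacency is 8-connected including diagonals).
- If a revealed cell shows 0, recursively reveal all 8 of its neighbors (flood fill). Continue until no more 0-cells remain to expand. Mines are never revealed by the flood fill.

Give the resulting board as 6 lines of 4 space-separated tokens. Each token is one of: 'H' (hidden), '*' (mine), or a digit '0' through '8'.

H H * H
H H H H
H H H H
H H H H
H H H H
H H H H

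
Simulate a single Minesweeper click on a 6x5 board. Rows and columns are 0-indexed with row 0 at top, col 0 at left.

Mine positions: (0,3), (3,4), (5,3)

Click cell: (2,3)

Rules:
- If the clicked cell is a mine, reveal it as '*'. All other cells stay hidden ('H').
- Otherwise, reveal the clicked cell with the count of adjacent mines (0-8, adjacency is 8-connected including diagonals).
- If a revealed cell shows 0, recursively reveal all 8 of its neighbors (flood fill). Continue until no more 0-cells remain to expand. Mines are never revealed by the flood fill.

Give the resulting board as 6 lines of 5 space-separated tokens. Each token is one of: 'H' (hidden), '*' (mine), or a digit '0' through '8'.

H H H H H
H H H H H
H H H 1 H
H H H H H
H H H H H
H H H H H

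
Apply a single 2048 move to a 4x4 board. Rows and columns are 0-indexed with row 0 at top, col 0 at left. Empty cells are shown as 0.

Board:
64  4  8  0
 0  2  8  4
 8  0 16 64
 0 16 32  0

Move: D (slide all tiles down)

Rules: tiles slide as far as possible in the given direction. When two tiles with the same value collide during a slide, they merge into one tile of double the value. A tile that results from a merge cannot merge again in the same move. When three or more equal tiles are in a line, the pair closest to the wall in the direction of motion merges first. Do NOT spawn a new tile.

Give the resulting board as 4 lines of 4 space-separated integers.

Slide down:
col 0: [64, 0, 8, 0] -> [0, 0, 64, 8]
col 1: [4, 2, 0, 16] -> [0, 4, 2, 16]
col 2: [8, 8, 16, 32] -> [0, 16, 16, 32]
col 3: [0, 4, 64, 0] -> [0, 0, 4, 64]

Answer:  0  0  0  0
 0  4 16  0
64  2 16  4
 8 16 32 64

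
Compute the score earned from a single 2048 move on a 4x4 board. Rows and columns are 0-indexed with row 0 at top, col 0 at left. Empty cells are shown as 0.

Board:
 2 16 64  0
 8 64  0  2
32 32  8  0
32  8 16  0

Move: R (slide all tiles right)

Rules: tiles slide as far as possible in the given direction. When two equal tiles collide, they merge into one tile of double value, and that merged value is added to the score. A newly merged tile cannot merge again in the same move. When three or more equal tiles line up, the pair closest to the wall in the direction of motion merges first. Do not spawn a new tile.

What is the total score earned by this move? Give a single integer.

Slide right:
row 0: [2, 16, 64, 0] -> [0, 2, 16, 64]  score +0 (running 0)
row 1: [8, 64, 0, 2] -> [0, 8, 64, 2]  score +0 (running 0)
row 2: [32, 32, 8, 0] -> [0, 0, 64, 8]  score +64 (running 64)
row 3: [32, 8, 16, 0] -> [0, 32, 8, 16]  score +0 (running 64)
Board after move:
 0  2 16 64
 0  8 64  2
 0  0 64  8
 0 32  8 16

Answer: 64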